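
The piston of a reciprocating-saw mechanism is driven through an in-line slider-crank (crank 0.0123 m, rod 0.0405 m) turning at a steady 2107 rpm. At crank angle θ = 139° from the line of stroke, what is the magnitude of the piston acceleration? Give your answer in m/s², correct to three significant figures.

ω = 2π·2107/60 = 220.6 rad/s
x(θ) = r cosθ + √(L² − r² sin²θ); with ω constant, a = ω²·d²x/dθ².
d²x/dθ² = −r cosθ − r²(cos2θ)/√u − r⁴ sin²2θ/(4u^{3/2}),  u = L² − r² sin²θ = 0.00157513 m².
Substituting r = 0.0123 m, L = 0.0405 m, θ = 139°: d²x/dθ² = +0.0086626 m.
a = ω²·d²x/dθ² = (220.6)²·(+0.0086626) = +421.73 m/s²;  |a| = 421.73 m/s².

422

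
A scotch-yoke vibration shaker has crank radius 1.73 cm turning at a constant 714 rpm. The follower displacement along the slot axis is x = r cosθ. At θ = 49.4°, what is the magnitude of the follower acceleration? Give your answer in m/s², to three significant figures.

ω = 74.77 rad/s (from 714 rpm).
x = r cosθ ⇒ ẍ = −rω² cosθ (ω constant).
|a| = rω²|cosθ| = 0.0173·(74.77)²·|cos 49.4°| = 62.94 m/s².

62.9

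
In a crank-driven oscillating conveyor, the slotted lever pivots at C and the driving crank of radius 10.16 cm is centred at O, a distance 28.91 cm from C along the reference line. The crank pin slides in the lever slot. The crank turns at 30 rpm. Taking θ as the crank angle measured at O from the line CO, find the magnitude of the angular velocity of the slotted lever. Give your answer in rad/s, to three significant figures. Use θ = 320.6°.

0.745

ω = 3.142 rad/s (from 30 rpm).
Crank pin A relative to C: A = (d + r cosθ, r sinθ); lever angle φ = atan2(r sinθ, d + r cosθ).
Differentiating tanφ: φ̇ = rω(d cosθ + r)/(d² + r² + 2dr cosθ).
d² + r² + 2dr cosθ = |CA|² = 0.139296 m²;  d cosθ + r = +0.325 m.
|ω_lever| = |0.1016·3.142·+0.325| / 0.139296 = 0.74471 rad/s.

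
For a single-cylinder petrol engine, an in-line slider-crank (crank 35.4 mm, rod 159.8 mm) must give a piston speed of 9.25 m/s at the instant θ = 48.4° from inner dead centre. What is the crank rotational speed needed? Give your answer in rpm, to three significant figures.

For an in-line slider-crank, |v_piston| = rω|sinθ|·[1 + r cosθ/√(L² − r² sin²θ)].
With r = 0.0354 m, L = 0.1598 m, θ = 48.4°: the bracketed kinematic factor |dx/dθ| = 0.03042 m.
ω = v/|dx/dθ| = 9.25/0.03042 = 304.08 rad/s.
N = 60ω/(2π) = 2903.7 rpm.

2900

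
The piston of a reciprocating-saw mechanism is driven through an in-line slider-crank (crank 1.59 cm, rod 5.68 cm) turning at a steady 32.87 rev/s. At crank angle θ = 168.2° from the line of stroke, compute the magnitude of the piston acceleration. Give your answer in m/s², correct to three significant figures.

ω = 2π·32.9 = 206.5 rad/s
x(θ) = r cosθ + √(L² − r² sin²θ); with ω constant, a = ω²·d²x/dθ².
d²x/dθ² = −r cosθ − r²(cos2θ)/√u − r⁴ sin²2θ/(4u^{3/2}),  u = L² − r² sin²θ = 0.00321567 m².
Substituting r = 0.0159 m, L = 0.0568 m, θ = 168.2°: d²x/dθ² = +0.011465 m.
a = ω²·d²x/dθ² = (206.5)²·(+0.011465) = +489.01 m/s²;  |a| = 489.01 m/s².

489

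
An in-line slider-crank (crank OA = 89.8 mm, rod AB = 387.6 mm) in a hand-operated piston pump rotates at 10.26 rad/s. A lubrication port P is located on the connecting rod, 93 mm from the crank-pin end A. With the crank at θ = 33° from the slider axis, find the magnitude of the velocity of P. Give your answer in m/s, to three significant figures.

ω = 10.26 rad/s.  Crank-pin speed |V_A| = rω = 0.92135 m/s, perpendicular to OA.
Rod angle: sinφ = −(r/L) sinθ ⇒ φ = -7.249°; ω_rod = −rω cosθ/√(L²−r²sin²θ) = -2.0096 rad/s.
V_P = V_A + ω_rod × AP, with AP = 0.093 m along the rod.
Components: V_Px = −rω sinθ − a·ω_rod·sinφ = -0.52539 m/s;  V_Py = rω cosθ + a·ω_rod·cosφ = +0.58731 m/s.
|V_P| = √(V_Px² + V_Py²) = 0.78801 m/s.

0.788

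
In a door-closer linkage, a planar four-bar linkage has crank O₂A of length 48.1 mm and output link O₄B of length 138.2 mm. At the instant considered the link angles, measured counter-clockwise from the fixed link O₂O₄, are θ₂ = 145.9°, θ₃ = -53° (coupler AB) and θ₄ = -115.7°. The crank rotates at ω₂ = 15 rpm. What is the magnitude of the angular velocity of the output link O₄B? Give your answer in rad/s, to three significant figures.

0.199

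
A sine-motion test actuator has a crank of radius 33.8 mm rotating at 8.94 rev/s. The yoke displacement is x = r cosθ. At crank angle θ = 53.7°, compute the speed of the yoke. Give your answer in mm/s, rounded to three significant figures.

ω = 56.17 rad/s (from 8.94 rev/s).
x = r cosθ ⇒ ẋ = −rω sinθ.
|v| = rω|sinθ| = 0.0338·56.17·|sin 53.7°| = 1.5301 m/s = 1530.1 mm/s.

1530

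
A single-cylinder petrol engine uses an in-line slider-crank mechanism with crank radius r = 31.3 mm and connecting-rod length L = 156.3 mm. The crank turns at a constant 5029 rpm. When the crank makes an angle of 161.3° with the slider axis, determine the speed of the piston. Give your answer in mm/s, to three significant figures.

4280

ω = 2π·5029/60 = 526.6 rad/s
For an in-line slider-crank, x = r cosθ + √(L² − r² sin²θ), so v = −rω sinθ·[1 + r cosθ/√(L² − r² sin²θ)].
With r = 0.0313 m, L = 0.1563 m, θ = 161.3°: √(L² − r² sin²θ) = 0.15598 m.
v = −0.0313·526.6·0.32061·[1 + 0.0313·-0.94721/0.15598] = -4.2804 m/s.
|v| = 4.2804 m/s = 4280.4 mm/s.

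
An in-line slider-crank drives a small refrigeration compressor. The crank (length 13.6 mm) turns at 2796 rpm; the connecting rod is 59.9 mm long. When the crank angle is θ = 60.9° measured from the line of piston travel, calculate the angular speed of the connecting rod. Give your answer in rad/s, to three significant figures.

ω = 292.8 rad/s (converted from 2796 rpm).
The rod makes angle φ with the slider axis where L sinφ = r sinθ; differentiating, L cosφ·φ̇ = r ω cosθ.
L cosφ = √(L² − r² sin²θ) = 0.058709 m.
|ω_rod| = r ω |cosθ| / √(L² − r² sin²θ) = 0.0136·292.8·0.48634/0.058709 = 32.986 rad/s.

33.0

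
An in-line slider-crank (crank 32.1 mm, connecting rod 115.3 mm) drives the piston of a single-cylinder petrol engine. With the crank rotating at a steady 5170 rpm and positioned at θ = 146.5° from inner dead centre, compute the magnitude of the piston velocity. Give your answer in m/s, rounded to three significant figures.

ω = 2π·5170/60 = 541.4 rad/s
For an in-line slider-crank, x = r cosθ + √(L² − r² sin²θ), so v = −rω sinθ·[1 + r cosθ/√(L² − r² sin²θ)].
With r = 0.0321 m, L = 0.1153 m, θ = 146.5°: √(L² − r² sin²θ) = 0.11393 m.
v = −0.0321·541.4·0.55194·[1 + 0.0321·-0.83389/0.11393] = -7.3385 m/s.
|v| = 7.3385 m/s.

7.34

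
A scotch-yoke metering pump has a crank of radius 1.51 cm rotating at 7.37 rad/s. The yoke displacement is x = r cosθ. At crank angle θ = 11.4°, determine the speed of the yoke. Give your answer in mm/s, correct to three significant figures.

22.0

ω = 7.37 rad/s
x = r cosθ ⇒ ẋ = −rω sinθ.
|v| = rω|sinθ| = 0.0151·7.37·|sin 11.4°| = 0.021997 m/s = 21.997 mm/s.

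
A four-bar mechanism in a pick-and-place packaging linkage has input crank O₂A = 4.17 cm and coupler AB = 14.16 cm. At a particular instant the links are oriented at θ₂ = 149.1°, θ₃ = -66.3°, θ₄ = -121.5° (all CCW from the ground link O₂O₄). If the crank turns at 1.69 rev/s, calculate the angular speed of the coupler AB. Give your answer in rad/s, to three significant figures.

3.81

ω₂ = 10.62 rad/s (from 1.69 rev/s).
Differentiating the loop-closure r₂e^{iθ₂}+r₃e^{iθ₃}=r₁+r₄e^{iθ₄} gives r₂ω₂e^{iθ₂}+r₃ω₃e^{iθ₃}=r₄ω₄e^{iθ₄}.
Eliminating the other unknown: ω₃ = r₂ω₂ sin(θ₄−θ₂) / [r₃ sin(θ₃−θ₄)].
Numerator sine = +0.99995; denominator sine = +0.82115.
Result = 0.0417·10.62·(+0.99995) / (0.1416·(+0.82115)) = +3.808 rad/s; magnitude 3.808 rad/s.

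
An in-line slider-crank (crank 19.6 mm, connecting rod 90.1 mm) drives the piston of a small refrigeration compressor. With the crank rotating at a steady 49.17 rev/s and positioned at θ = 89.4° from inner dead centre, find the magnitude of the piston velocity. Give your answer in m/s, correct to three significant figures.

6.07

ω = 2π·49.2 = 308.9 rad/s
For an in-line slider-crank, x = r cosθ + √(L² − r² sin²θ), so v = −rω sinθ·[1 + r cosθ/√(L² − r² sin²θ)].
With r = 0.0196 m, L = 0.0901 m, θ = 89.4°: √(L² − r² sin²θ) = 0.087943 m.
v = −0.0196·308.9·0.99995·[1 + 0.0196·0.01047/0.087943] = -6.0691 m/s.
|v| = 6.0691 m/s.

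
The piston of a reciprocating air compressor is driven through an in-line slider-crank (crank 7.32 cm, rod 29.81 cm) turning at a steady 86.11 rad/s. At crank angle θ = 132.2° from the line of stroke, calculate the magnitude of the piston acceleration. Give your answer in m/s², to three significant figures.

376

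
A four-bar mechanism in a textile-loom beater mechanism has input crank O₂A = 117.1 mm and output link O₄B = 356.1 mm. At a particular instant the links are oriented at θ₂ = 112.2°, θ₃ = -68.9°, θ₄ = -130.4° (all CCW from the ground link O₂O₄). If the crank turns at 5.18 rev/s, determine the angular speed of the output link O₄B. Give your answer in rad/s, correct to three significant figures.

ω₂ = 32.55 rad/s (from 5.18 rev/s).
Differentiating the loop-closure r₂e^{iθ₂}+r₃e^{iθ₃}=r₁+r₄e^{iθ₄} gives r₂ω₂e^{iθ₂}+r₃ω₃e^{iθ₃}=r₄ω₄e^{iθ₄}.
Eliminating the other unknown: ω₄ = r₂ω₂ sin(θ₂−θ₃) / [r₄ sin(θ₄−θ₃)].
Numerator sine = -0.01920; denominator sine = -0.87882.
Result = 0.1171·32.55·(-0.01920) / (0.3561·(-0.87882)) = +0.2338 rad/s; magnitude 0.2338 rad/s.

0.234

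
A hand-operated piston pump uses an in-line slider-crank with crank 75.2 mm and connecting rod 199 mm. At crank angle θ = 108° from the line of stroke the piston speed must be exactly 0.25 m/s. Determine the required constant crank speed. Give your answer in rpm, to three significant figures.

For an in-line slider-crank, |v_piston| = rω|sinθ|·[1 + r cosθ/√(L² − r² sin²θ)].
With r = 0.0752 m, L = 0.199 m, θ = 108°: the bracketed kinematic factor |dx/dθ| = 0.06257 m.
ω = v/|dx/dθ| = 0.25/0.06257 = 3.9955 rad/s.
N = 60ω/(2π) = 38.155 rpm.

38.2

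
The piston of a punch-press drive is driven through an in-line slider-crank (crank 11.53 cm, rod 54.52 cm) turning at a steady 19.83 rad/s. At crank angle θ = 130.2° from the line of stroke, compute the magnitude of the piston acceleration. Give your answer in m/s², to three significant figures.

30.8

ω = 19.83 rad/s
x(θ) = r cosθ + √(L² − r² sin²θ); with ω constant, a = ω²·d²x/dθ².
d²x/dθ² = −r cosθ − r²(cos2θ)/√u − r⁴ sin²2θ/(4u^{3/2}),  u = L² − r² sin²θ = 0.289487 m².
Substituting r = 0.1153 m, L = 0.5452 m, θ = 130.2°: d²x/dθ² = +0.078266 m.
a = ω²·d²x/dθ² = (19.83)²·(+0.078266) = +30.776 m/s²;  |a| = 30.776 m/s².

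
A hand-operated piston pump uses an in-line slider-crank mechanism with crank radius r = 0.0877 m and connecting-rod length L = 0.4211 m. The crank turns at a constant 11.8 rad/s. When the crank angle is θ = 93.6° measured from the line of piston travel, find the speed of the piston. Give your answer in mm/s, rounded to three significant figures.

1020

ω = 11.8 rad/s
For an in-line slider-crank, x = r cosθ + √(L² − r² sin²θ), so v = −rω sinθ·[1 + r cosθ/√(L² − r² sin²θ)].
With r = 0.0877 m, L = 0.4211 m, θ = 93.6°: √(L² − r² sin²θ) = 0.4119 m.
v = −0.0877·11.8·0.99803·[1 + 0.0877·-0.06279/0.4119] = -1.019 m/s.
|v| = 1.019 m/s = 1019 mm/s.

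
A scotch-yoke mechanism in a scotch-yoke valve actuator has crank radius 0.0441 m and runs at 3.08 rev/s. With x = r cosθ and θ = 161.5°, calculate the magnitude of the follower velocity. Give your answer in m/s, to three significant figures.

0.271

ω = 19.35 rad/s (from 3.08 rev/s).
x = r cosθ ⇒ ẋ = −rω sinθ.
|v| = rω|sinθ| = 0.0441·19.35·|sin 161.5°| = 0.2708 m/s.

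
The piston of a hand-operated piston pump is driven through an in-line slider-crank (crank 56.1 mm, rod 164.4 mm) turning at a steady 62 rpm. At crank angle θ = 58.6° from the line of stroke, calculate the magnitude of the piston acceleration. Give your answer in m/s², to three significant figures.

0.868

ω = 2π·62/60 = 6.493 rad/s
x(θ) = r cosθ + √(L² − r² sin²θ); with ω constant, a = ω²·d²x/dθ².
d²x/dθ² = −r cosθ − r²(cos2θ)/√u − r⁴ sin²2θ/(4u^{3/2}),  u = L² − r² sin²θ = 0.0247345 m².
Substituting r = 0.0561 m, L = 0.1644 m, θ = 58.6°: d²x/dθ² = -0.020585 m.
a = ω²·d²x/dθ² = (6.493)²·(-0.020585) = -0.86775 m/s²;  |a| = 0.86775 m/s².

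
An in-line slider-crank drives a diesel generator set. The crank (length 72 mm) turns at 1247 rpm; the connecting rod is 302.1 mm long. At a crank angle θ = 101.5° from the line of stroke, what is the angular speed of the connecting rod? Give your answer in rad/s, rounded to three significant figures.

6.38

ω = 130.6 rad/s (converted from 1247 rpm).
The rod makes angle φ with the slider axis where L sinφ = r sinθ; differentiating, L cosφ·φ̇ = r ω cosθ.
L cosφ = √(L² − r² sin²θ) = 0.29375 m.
|ω_rod| = r ω |cosθ| / √(L² − r² sin²θ) = 0.072·130.6·0.19937/0.29375 = 6.3813 rad/s.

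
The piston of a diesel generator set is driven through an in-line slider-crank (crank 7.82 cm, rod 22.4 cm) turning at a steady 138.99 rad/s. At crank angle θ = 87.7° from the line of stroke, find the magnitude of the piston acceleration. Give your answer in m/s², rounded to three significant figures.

ω = 139 rad/s
x(θ) = r cosθ + √(L² − r² sin²θ); with ω constant, a = ω²·d²x/dθ².
d²x/dθ² = −r cosθ − r²(cos2θ)/√u − r⁴ sin²2θ/(4u^{3/2}),  u = L² − r² sin²θ = 0.0440706 m².
Substituting r = 0.0782 m, L = 0.224 m, θ = 87.7°: d²x/dθ² = +0.025891 m.
a = ω²·d²x/dθ² = (139)²·(+0.025891) = +500.17 m/s²;  |a| = 500.17 m/s².

500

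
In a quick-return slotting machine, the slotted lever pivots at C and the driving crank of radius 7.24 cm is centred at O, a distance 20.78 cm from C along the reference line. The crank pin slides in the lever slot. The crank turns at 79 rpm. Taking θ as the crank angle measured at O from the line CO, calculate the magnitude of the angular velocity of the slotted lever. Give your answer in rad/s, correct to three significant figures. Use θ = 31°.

2.02

ω = 8.273 rad/s (from 79 rpm).
Crank pin A relative to C: A = (d + r cosθ, r sinθ); lever angle φ = atan2(r sinθ, d + r cosθ).
Differentiating tanφ: φ̇ = rω(d cosθ + r)/(d² + r² + 2dr cosθ).
d² + r² + 2dr cosθ = |CA|² = 0.0742143 m²;  d cosθ + r = +0.25052 m.
|ω_lever| = |0.0724·8.273·+0.25052| / 0.0742143 = 2.0218 rad/s.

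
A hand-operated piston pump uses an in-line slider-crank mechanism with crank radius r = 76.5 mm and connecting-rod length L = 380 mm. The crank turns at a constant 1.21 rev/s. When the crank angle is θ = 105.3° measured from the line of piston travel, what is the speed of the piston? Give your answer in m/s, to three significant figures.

ω = 2π·1.21 = 7.603 rad/s
For an in-line slider-crank, x = r cosθ + √(L² − r² sin²θ), so v = −rω sinθ·[1 + r cosθ/√(L² − r² sin²θ)].
With r = 0.0765 m, L = 0.38 m, θ = 105.3°: √(L² − r² sin²θ) = 0.37277 m.
v = −0.0765·7.603·0.96456·[1 + 0.0765·-0.26387/0.37277] = -0.53061 m/s.
|v| = 0.53061 m/s.

0.531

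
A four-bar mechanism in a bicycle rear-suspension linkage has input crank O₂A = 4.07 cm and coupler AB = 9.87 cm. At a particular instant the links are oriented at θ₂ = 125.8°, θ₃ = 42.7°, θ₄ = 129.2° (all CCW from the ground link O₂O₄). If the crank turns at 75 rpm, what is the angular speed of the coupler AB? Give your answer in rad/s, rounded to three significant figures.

0.192

ω₂ = 7.854 rad/s (from 75 rpm).
Differentiating the loop-closure r₂e^{iθ₂}+r₃e^{iθ₃}=r₁+r₄e^{iθ₄} gives r₂ω₂e^{iθ₂}+r₃ω₃e^{iθ₃}=r₄ω₄e^{iθ₄}.
Eliminating the other unknown: ω₃ = r₂ω₂ sin(θ₄−θ₂) / [r₃ sin(θ₃−θ₄)].
Numerator sine = +0.05931; denominator sine = -0.99813.
Result = 0.0407·7.854·(+0.05931) / (0.0987·(-0.99813)) = -0.19243 rad/s; magnitude 0.19243 rad/s.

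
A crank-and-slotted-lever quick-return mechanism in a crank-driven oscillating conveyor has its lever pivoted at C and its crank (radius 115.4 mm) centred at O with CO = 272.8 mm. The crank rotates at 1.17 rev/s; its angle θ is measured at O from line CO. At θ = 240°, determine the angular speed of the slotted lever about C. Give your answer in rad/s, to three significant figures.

ω = 7.351 rad/s (from 1.17 rev/s).
Crank pin A relative to C: A = (d + r cosθ, r sinθ); lever angle φ = atan2(r sinθ, d + r cosθ).
Differentiating tanφ: φ̇ = rω(d cosθ + r)/(d² + r² + 2dr cosθ).
d² + r² + 2dr cosθ = |CA|² = 0.0562559 m²;  d cosθ + r = -0.021 m.
|ω_lever| = |0.1154·7.351·-0.021| / 0.0562559 = 0.31668 rad/s.

0.317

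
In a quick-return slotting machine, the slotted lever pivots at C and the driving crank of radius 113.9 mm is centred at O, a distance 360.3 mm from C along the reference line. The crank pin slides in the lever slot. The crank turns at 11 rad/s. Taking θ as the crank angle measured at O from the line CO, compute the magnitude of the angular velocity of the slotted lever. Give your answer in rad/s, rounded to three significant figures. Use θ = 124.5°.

ω = 11 rad/s
Crank pin A relative to C: A = (d + r cosθ, r sinθ); lever angle φ = atan2(r sinθ, d + r cosθ).
Differentiating tanφ: φ̇ = rω(d cosθ + r)/(d² + r² + 2dr cosθ).
d² + r² + 2dr cosθ = |CA|² = 0.0963007 m²;  d cosθ + r = -0.090176 m.
|ω_lever| = |0.1139·11·-0.090176| / 0.0963007 = 1.1732 rad/s.

1.17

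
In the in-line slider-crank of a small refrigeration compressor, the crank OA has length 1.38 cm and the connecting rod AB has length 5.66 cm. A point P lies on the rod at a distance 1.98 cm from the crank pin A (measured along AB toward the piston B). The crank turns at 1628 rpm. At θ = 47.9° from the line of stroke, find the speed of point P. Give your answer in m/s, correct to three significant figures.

ω = 170.5 rad/s.  Crank-pin speed |V_A| = rω = 2.3527 m/s, perpendicular to OA.
Rod angle: sinφ = −(r/L) sinθ ⇒ φ = -10.423°; ω_rod = −rω cosθ/√(L²−r²sin²θ) = -28.335 rad/s.
V_P = V_A + ω_rod × AP, with AP = 0.0198 m along the rod.
Components: V_Px = −rω sinθ − a·ω_rod·sinφ = -1.8471 m/s;  V_Py = rω cosθ + a·ω_rod·cosφ = +1.0255 m/s.
|V_P| = √(V_Px² + V_Py²) = 2.1127 m/s.

2.11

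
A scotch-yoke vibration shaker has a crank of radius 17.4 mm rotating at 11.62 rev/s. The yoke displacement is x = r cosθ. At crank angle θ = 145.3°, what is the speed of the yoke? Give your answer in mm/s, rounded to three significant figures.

ω = 73.01 rad/s (from 11.62 rev/s).
x = r cosθ ⇒ ẋ = −rω sinθ.
|v| = rω|sinθ| = 0.0174·73.01·|sin 145.3°| = 0.7232 m/s = 723.2 mm/s.

723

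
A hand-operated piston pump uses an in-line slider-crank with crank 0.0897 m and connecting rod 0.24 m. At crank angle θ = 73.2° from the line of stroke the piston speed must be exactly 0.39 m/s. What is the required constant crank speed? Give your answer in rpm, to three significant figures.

For an in-line slider-crank, |v_piston| = rω|sinθ|·[1 + r cosθ/√(L² − r² sin²θ)].
With r = 0.0897 m, L = 0.24 m, θ = 73.2°: the bracketed kinematic factor |dx/dθ| = 0.095806 m.
ω = v/|dx/dθ| = 0.39/0.095806 = 4.0707 rad/s.
N = 60ω/(2π) = 38.873 rpm.

38.9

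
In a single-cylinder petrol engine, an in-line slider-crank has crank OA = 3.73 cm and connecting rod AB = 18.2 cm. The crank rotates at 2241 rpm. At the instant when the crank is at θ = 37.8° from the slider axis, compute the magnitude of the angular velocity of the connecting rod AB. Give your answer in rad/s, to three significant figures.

38.3

ω = 234.7 rad/s (converted from 2241 rpm).
The rod makes angle φ with the slider axis where L sinφ = r sinθ; differentiating, L cosφ·φ̇ = r ω cosθ.
L cosφ = √(L² − r² sin²θ) = 0.18056 m.
|ω_rod| = r ω |cosθ| / √(L² − r² sin²θ) = 0.0373·234.7·0.79016/0.18056 = 38.307 rad/s.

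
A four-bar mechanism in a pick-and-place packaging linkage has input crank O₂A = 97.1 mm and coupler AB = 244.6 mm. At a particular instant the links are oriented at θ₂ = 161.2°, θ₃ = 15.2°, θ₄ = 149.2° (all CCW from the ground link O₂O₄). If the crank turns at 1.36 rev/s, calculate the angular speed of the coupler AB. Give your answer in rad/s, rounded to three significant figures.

ω₂ = 8.545 rad/s (from 1.36 rev/s).
Differentiating the loop-closure r₂e^{iθ₂}+r₃e^{iθ₃}=r₁+r₄e^{iθ₄} gives r₂ω₂e^{iθ₂}+r₃ω₃e^{iθ₃}=r₄ω₄e^{iθ₄}.
Eliminating the other unknown: ω₃ = r₂ω₂ sin(θ₄−θ₂) / [r₃ sin(θ₃−θ₄)].
Numerator sine = -0.20791; denominator sine = -0.71934.
Result = 0.0971·8.545·(-0.20791) / (0.2446·(-0.71934)) = +0.98045 rad/s; magnitude 0.98045 rad/s.

0.980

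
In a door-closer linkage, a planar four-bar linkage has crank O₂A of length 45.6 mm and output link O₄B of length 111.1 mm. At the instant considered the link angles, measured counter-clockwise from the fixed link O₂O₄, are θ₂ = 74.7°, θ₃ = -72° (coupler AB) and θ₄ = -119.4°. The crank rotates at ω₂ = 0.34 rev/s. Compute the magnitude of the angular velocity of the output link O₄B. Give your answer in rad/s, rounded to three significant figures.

0.654

ω₂ = 2.136 rad/s (from 0.34 rev/s).
Differentiating the loop-closure r₂e^{iθ₂}+r₃e^{iθ₃}=r₁+r₄e^{iθ₄} gives r₂ω₂e^{iθ₂}+r₃ω₃e^{iθ₃}=r₄ω₄e^{iθ₄}.
Eliminating the other unknown: ω₄ = r₂ω₂ sin(θ₂−θ₃) / [r₄ sin(θ₄−θ₃)].
Numerator sine = +0.54902; denominator sine = -0.73610.
Result = 0.0456·2.136·(+0.54902) / (0.1111·(-0.73610)) = -0.65398 rad/s; magnitude 0.65398 rad/s.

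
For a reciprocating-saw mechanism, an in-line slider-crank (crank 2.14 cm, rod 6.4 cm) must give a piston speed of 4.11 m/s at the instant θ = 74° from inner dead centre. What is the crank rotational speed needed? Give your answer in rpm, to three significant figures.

1740

For an in-line slider-crank, |v_piston| = rω|sinθ|·[1 + r cosθ/√(L² − r² sin²θ)].
With r = 0.0214 m, L = 0.064 m, θ = 74°: the bracketed kinematic factor |dx/dθ| = 0.022573 m.
ω = v/|dx/dθ| = 4.11/0.022573 = 182.07 rad/s.
N = 60ω/(2π) = 1738.7 rpm.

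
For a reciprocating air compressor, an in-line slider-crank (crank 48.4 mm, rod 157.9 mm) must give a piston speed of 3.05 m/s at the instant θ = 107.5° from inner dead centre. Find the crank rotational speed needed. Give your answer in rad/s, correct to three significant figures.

73.1

For an in-line slider-crank, |v_piston| = rω|sinθ|·[1 + r cosθ/√(L² − r² sin²θ)].
With r = 0.0484 m, L = 0.1579 m, θ = 107.5°: the bracketed kinematic factor |dx/dθ| = 0.041711 m.
ω = v/|dx/dθ| = 3.05/0.041711 = 73.122 rad/s.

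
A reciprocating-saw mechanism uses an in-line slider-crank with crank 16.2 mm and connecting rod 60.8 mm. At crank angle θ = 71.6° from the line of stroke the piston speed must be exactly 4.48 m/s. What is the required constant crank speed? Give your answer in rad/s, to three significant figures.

For an in-line slider-crank, |v_piston| = rω|sinθ|·[1 + r cosθ/√(L² − r² sin²θ)].
With r = 0.0162 m, L = 0.0608 m, θ = 71.6°: the bracketed kinematic factor |dx/dθ| = 0.016708 m.
ω = v/|dx/dθ| = 4.48/0.016708 = 268.13 rad/s.

268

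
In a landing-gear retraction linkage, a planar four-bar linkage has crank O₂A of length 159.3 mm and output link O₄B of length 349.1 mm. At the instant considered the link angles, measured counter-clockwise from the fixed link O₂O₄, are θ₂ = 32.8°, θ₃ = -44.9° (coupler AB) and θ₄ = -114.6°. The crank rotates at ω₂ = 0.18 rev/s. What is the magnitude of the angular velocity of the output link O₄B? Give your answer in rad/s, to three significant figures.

0.538

ω₂ = 1.131 rad/s (from 0.18 rev/s).
Differentiating the loop-closure r₂e^{iθ₂}+r₃e^{iθ₃}=r₁+r₄e^{iθ₄} gives r₂ω₂e^{iθ₂}+r₃ω₃e^{iθ₃}=r₄ω₄e^{iθ₄}.
Eliminating the other unknown: ω₄ = r₂ω₂ sin(θ₂−θ₃) / [r₄ sin(θ₄−θ₃)].
Numerator sine = +0.97705; denominator sine = -0.93789.
Result = 0.1593·1.131·(+0.97705) / (0.3491·(-0.93789)) = -0.53763 rad/s; magnitude 0.53763 rad/s.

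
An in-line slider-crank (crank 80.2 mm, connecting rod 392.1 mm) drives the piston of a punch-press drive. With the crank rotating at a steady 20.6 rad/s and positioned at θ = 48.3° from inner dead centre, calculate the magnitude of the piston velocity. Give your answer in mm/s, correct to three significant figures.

ω = 20.6 rad/s
For an in-line slider-crank, x = r cosθ + √(L² − r² sin²θ), so v = −rω sinθ·[1 + r cosθ/√(L² − r² sin²θ)].
With r = 0.0802 m, L = 0.3921 m, θ = 48.3°: √(L² − r² sin²θ) = 0.3875 m.
v = −0.0802·20.6·0.74664·[1 + 0.0802·0.66523/0.3875] = -1.4034 m/s.
|v| = 1.4034 m/s = 1403.4 mm/s.

1400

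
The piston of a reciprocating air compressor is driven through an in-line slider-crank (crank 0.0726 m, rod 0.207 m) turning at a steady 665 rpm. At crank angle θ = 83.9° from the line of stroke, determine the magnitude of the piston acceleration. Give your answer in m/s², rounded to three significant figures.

ω = 2π·665/60 = 69.64 rad/s
x(θ) = r cosθ + √(L² − r² sin²θ); with ω constant, a = ω²·d²x/dθ².
d²x/dθ² = −r cosθ − r²(cos2θ)/√u − r⁴ sin²2θ/(4u^{3/2}),  u = L² − r² sin²θ = 0.0376378 m².
Substituting r = 0.0726 m, L = 0.207 m, θ = 83.9°: d²x/dθ² = +0.018797 m.
a = ω²·d²x/dθ² = (69.64)²·(+0.018797) = +91.159 m/s²;  |a| = 91.159 m/s².

91.2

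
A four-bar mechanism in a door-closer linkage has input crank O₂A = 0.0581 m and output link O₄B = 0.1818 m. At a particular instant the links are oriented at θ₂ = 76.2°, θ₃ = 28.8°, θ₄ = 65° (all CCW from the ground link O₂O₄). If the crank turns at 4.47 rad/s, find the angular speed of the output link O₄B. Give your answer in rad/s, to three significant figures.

1.78

ω₂ = 4.47 rad/s
Differentiating the loop-closure r₂e^{iθ₂}+r₃e^{iθ₃}=r₁+r₄e^{iθ₄} gives r₂ω₂e^{iθ₂}+r₃ω₃e^{iθ₃}=r₄ω₄e^{iθ₄}.
Eliminating the other unknown: ω₄ = r₂ω₂ sin(θ₂−θ₃) / [r₄ sin(θ₄−θ₃)].
Numerator sine = +0.73610; denominator sine = +0.59061.
Result = 0.0581·4.47·(+0.73610) / (0.1818·(+0.59061)) = +1.7804 rad/s; magnitude 1.7804 rad/s.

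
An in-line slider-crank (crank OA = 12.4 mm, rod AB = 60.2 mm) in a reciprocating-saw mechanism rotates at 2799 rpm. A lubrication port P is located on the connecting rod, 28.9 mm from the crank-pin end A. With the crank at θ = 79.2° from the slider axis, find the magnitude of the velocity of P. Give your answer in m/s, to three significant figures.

ω = 293.1 rad/s.  Crank-pin speed |V_A| = rω = 3.6346 m/s, perpendicular to OA.
Rod angle: sinφ = −(r/L) sinθ ⇒ φ = -11.673°; ω_rod = −rω cosθ/√(L²−r²sin²θ) = -11.552 rad/s.
V_P = V_A + ω_rod × AP, with AP = 0.0289 m along the rod.
Components: V_Px = −rω sinθ − a·ω_rod·sinφ = -3.6377 m/s;  V_Py = rω cosθ + a·ω_rod·cosφ = +0.3541 m/s.
|V_P| = √(V_Px² + V_Py²) = 3.6549 m/s.

3.65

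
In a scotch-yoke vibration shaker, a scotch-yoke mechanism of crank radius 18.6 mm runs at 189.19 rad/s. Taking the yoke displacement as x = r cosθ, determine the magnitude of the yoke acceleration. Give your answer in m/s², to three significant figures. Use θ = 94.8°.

55.7

ω = 189.2 rad/s
x = r cosθ ⇒ ẍ = −rω² cosθ (ω constant).
|a| = rω²|cosθ| = 0.0186·(189.2)²·|cos 94.8°| = 55.708 m/s².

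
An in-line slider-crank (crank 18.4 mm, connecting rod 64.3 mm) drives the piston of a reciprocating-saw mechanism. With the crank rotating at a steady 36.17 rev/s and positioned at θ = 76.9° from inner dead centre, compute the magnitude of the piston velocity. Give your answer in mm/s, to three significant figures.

4350

ω = 2π·36.2 = 227.3 rad/s
For an in-line slider-crank, x = r cosθ + √(L² − r² sin²θ), so v = −rω sinθ·[1 + r cosθ/√(L² − r² sin²θ)].
With r = 0.0184 m, L = 0.0643 m, θ = 76.9°: √(L² − r² sin²θ) = 0.061752 m.
v = −0.0184·227.3·0.97398·[1 + 0.0184·0.22665/0.061752] = -4.3479 m/s.
|v| = 4.3479 m/s = 4347.9 mm/s.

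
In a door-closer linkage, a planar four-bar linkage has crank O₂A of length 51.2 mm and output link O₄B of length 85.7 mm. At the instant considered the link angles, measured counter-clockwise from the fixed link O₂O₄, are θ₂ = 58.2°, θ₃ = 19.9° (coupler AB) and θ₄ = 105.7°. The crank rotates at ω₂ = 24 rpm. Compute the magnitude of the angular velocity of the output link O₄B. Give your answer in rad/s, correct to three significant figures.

ω₂ = 2.513 rad/s (from 24 rpm).
Differentiating the loop-closure r₂e^{iθ₂}+r₃e^{iθ₃}=r₁+r₄e^{iθ₄} gives r₂ω₂e^{iθ₂}+r₃ω₃e^{iθ₃}=r₄ω₄e^{iθ₄}.
Eliminating the other unknown: ω₄ = r₂ω₂ sin(θ₂−θ₃) / [r₄ sin(θ₄−θ₃)].
Numerator sine = +0.61978; denominator sine = +0.99731.
Result = 0.0512·2.513·(+0.61978) / (0.0857·(+0.99731)) = +0.93311 rad/s; magnitude 0.93311 rad/s.

0.933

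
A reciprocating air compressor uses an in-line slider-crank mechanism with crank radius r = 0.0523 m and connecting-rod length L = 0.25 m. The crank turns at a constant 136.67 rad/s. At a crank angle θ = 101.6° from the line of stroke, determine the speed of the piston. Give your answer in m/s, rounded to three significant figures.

6.70

ω = 136.7 rad/s
For an in-line slider-crank, x = r cosθ + √(L² − r² sin²θ), so v = −rω sinθ·[1 + r cosθ/√(L² − r² sin²θ)].
With r = 0.0523 m, L = 0.25 m, θ = 101.6°: √(L² − r² sin²θ) = 0.24469 m.
v = −0.0523·136.7·0.97958·[1 + 0.0523·-0.20108/0.24469] = -6.7009 m/s.
|v| = 6.7009 m/s.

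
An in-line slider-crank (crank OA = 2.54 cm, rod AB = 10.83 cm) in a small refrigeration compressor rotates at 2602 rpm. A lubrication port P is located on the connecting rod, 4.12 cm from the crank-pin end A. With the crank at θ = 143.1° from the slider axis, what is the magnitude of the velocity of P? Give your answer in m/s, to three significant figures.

5.16

ω = 272.5 rad/s.  Crank-pin speed |V_A| = rω = 6.921 m/s, perpendicular to OA.
Rod angle: sinφ = −(r/L) sinθ ⇒ φ = -8.095°; ω_rod = −rω cosθ/√(L²−r²sin²θ) = +51.619 rad/s.
V_P = V_A + ω_rod × AP, with AP = 0.0412 m along the rod.
Components: V_Px = −rω sinθ − a·ω_rod·sinφ = -3.856 m/s;  V_Py = rω cosθ + a·ω_rod·cosφ = -3.4291 m/s.
|V_P| = √(V_Px² + V_Py²) = 5.1602 m/s.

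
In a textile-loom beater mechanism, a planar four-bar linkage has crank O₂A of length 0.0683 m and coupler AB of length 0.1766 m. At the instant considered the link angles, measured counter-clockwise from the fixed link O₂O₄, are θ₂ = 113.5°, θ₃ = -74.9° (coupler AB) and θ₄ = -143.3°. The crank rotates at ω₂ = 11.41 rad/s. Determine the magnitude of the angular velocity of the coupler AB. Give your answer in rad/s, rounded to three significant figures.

ω₂ = 11.41 rad/s
Differentiating the loop-closure r₂e^{iθ₂}+r₃e^{iθ₃}=r₁+r₄e^{iθ₄} gives r₂ω₂e^{iθ₂}+r₃ω₃e^{iθ₃}=r₄ω₄e^{iθ₄}.
Eliminating the other unknown: ω₃ = r₂ω₂ sin(θ₄−θ₂) / [r₃ sin(θ₃−θ₄)].
Numerator sine = +0.97358; denominator sine = +0.92978.
Result = 0.0683·11.41·(+0.97358) / (0.1766·(+0.92978)) = +4.6207 rad/s; magnitude 4.6207 rad/s.

4.62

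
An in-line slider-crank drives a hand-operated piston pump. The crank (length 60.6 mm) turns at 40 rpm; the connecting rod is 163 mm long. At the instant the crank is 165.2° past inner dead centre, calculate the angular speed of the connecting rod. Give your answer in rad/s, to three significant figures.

ω = 4.189 rad/s (converted from 40 rpm).
The rod makes angle φ with the slider axis where L sinφ = r sinθ; differentiating, L cosφ·φ̇ = r ω cosθ.
L cosφ = √(L² − r² sin²θ) = 0.16226 m.
|ω_rod| = r ω |cosθ| / √(L² − r² sin²θ) = 0.0606·4.189·0.96682/0.16226 = 1.5125 rad/s.

1.51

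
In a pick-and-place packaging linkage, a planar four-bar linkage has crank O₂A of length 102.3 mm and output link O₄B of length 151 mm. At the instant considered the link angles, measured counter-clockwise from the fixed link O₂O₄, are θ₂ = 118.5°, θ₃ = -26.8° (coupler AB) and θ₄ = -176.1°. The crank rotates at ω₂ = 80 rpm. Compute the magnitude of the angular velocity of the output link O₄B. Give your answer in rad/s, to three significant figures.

ω₂ = 8.378 rad/s (from 80 rpm).
Differentiating the loop-closure r₂e^{iθ₂}+r₃e^{iθ₃}=r₁+r₄e^{iθ₄} gives r₂ω₂e^{iθ₂}+r₃ω₃e^{iθ₃}=r₄ω₄e^{iθ₄}.
Eliminating the other unknown: ω₄ = r₂ω₂ sin(θ₂−θ₃) / [r₄ sin(θ₄−θ₃)].
Numerator sine = +0.56928; denominator sine = -0.51054.
Result = 0.1023·8.378·(+0.56928) / (0.151·(-0.51054)) = -6.3286 rad/s; magnitude 6.3286 rad/s.

6.33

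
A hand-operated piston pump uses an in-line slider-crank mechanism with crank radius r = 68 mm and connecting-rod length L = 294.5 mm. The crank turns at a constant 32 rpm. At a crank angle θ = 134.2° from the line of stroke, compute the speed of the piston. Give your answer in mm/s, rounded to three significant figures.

137

ω = 2π·32/60 = 3.351 rad/s
For an in-line slider-crank, x = r cosθ + √(L² − r² sin²θ), so v = −rω sinθ·[1 + r cosθ/√(L² − r² sin²θ)].
With r = 0.068 m, L = 0.2945 m, θ = 134.2°: √(L² − r² sin²θ) = 0.29044 m.
v = −0.068·3.351·0.71691·[1 + 0.068·-0.69717/0.29044] = -0.1367 m/s.
|v| = 0.1367 m/s = 136.7 mm/s.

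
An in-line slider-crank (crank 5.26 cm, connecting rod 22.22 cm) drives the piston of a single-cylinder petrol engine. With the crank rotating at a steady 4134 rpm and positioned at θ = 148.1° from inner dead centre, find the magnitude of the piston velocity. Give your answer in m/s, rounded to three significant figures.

ω = 2π·4134/60 = 432.9 rad/s
For an in-line slider-crank, x = r cosθ + √(L² − r² sin²θ), so v = −rω sinθ·[1 + r cosθ/√(L² − r² sin²θ)].
With r = 0.0526 m, L = 0.2222 m, θ = 148.1°: √(L² − r² sin²θ) = 0.22045 m.
v = −0.0526·432.9·0.52844·[1 + 0.0526·-0.84897/0.22045] = -9.5957 m/s.
|v| = 9.5957 m/s.

9.60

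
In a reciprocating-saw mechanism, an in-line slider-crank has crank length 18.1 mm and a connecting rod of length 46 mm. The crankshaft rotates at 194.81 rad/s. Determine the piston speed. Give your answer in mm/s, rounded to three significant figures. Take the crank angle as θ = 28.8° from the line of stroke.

ω = 194.8 rad/s
For an in-line slider-crank, x = r cosθ + √(L² − r² sin²θ), so v = −rω sinθ·[1 + r cosθ/√(L² − r² sin²θ)].
With r = 0.0181 m, L = 0.046 m, θ = 28.8°: √(L² − r² sin²θ) = 0.045166 m.
v = −0.0181·194.8·0.48175·[1 + 0.0181·0.87631/0.045166] = -2.2952 m/s.
|v| = 2.2952 m/s = 2295.2 mm/s.

2300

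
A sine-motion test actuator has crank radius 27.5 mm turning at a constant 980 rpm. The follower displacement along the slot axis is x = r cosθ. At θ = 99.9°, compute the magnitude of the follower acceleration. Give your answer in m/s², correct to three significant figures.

ω = 102.6 rad/s (from 980 rpm).
x = r cosθ ⇒ ẍ = −rω² cosθ (ω constant).
|a| = rω²|cosθ| = 0.0275·(102.6)²·|cos 99.9°| = 49.796 m/s².

49.8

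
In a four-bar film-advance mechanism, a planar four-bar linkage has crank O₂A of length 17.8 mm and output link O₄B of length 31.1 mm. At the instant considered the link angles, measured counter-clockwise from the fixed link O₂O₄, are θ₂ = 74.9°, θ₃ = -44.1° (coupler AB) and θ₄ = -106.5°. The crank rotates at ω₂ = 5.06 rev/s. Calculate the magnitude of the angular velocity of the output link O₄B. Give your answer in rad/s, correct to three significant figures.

ω₂ = 31.79 rad/s (from 5.06 rev/s).
Differentiating the loop-closure r₂e^{iθ₂}+r₃e^{iθ₃}=r₁+r₄e^{iθ₄} gives r₂ω₂e^{iθ₂}+r₃ω₃e^{iθ₃}=r₄ω₄e^{iθ₄}.
Eliminating the other unknown: ω₄ = r₂ω₂ sin(θ₂−θ₃) / [r₄ sin(θ₄−θ₃)].
Numerator sine = +0.87462; denominator sine = -0.88620.
Result = 0.0178·31.79·(+0.87462) / (0.0311·(-0.88620)) = -17.959 rad/s; magnitude 17.959 rad/s.

18.0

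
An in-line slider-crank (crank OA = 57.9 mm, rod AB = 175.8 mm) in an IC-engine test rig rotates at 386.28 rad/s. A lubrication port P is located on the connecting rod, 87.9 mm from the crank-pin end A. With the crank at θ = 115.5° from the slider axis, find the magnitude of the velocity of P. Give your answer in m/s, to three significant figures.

19.3

ω = 386.3 rad/s.  Crank-pin speed |V_A| = rω = 22.366 m/s, perpendicular to OA.
Rod angle: sinφ = −(r/L) sinθ ⇒ φ = -17.294°; ω_rod = −rω cosθ/√(L²−r²sin²θ) = +57.364 rad/s.
V_P = V_A + ω_rod × AP, with AP = 0.0879 m along the rod.
Components: V_Px = −rω sinθ − a·ω_rod·sinφ = -18.688 m/s;  V_Py = rω cosθ + a·ω_rod·cosφ = -4.8143 m/s.
|V_P| = √(V_Px² + V_Py²) = 19.298 m/s.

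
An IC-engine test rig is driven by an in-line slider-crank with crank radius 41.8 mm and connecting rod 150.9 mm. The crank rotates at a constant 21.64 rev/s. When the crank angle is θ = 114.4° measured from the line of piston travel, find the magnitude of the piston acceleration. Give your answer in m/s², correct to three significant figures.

462

ω = 2π·21.6 = 136 rad/s
x(θ) = r cosθ + √(L² − r² sin²θ); with ω constant, a = ω²·d²x/dθ².
d²x/dθ² = −r cosθ − r²(cos2θ)/√u − r⁴ sin²2θ/(4u^{3/2}),  u = L² − r² sin²θ = 0.0213217 m².
Substituting r = 0.0418 m, L = 0.1509 m, θ = 114.4°: d²x/dθ² = +0.025011 m.
a = ω²·d²x/dθ² = (136)²·(+0.025011) = +462.38 m/s²;  |a| = 462.38 m/s².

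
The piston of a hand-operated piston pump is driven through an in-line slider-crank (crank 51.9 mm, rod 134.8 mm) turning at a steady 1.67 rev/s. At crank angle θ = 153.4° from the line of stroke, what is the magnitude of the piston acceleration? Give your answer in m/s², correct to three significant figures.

3.72

ω = 2π·1.67 = 10.49 rad/s
x(θ) = r cosθ + √(L² − r² sin²θ); with ω constant, a = ω²·d²x/dθ².
d²x/dθ² = −r cosθ − r²(cos2θ)/√u − r⁴ sin²2θ/(4u^{3/2}),  u = L² − r² sin²θ = 0.017631 m².
Substituting r = 0.0519 m, L = 0.1348 m, θ = 153.4°: d²x/dθ² = +0.033758 m.
a = ω²·d²x/dθ² = (10.49)²·(+0.033758) = +3.7168 m/s²;  |a| = 3.7168 m/s².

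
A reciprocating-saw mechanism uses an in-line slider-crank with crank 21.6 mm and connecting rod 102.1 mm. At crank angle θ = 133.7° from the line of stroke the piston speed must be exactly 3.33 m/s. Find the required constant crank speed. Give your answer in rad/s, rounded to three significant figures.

For an in-line slider-crank, |v_piston| = rω|sinθ|·[1 + r cosθ/√(L² − r² sin²θ)].
With r = 0.0216 m, L = 0.1021 m, θ = 133.7°: the bracketed kinematic factor |dx/dθ| = 0.013306 m.
ω = v/|dx/dθ| = 3.33/0.013306 = 250.25 rad/s.

250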